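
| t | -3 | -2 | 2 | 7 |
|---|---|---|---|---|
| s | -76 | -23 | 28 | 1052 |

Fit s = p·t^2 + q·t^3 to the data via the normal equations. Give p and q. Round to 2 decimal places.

The normal system MᵀM·[p, q]ᵀ = Mᵀs is [[2514, 16564]; [16564, 118506]]·[p, q]ᵀ = [50884, 363296]ᵀ.
Δ = 2514·118506 − 16564² = 23557988.
p = (50884·118506 − 16564·363296)/23557988 = 3106090/5889497; q = (2514·363296 − 16564·50884)/23557988 = 17620892/5889497.

p = 0.53, q = 2.99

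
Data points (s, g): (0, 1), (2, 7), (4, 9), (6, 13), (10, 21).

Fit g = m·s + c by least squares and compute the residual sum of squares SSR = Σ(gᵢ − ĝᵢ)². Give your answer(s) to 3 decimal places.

SSR = 2.811

From the data, Σs·s = 156, Σs = 22, Σ1 = 5.
For Xᵀg: Σs·g = 338, Σg = 51.
Normal equations: [[156, 22]; [22, 5]]·[m, c]ᵀ = [338, 51]ᵀ.
Eliminating c: 5·(row 1) − 22·(row 2) gives 296·m = 5·338 − 22·51 = 568, so m = 71/37.
Then c = (51 − 22·(71/37))/5 = 65/37.
Residuals: -28/37, 52/37, -16/37, -10/37, 2/37; SSR = 104/37.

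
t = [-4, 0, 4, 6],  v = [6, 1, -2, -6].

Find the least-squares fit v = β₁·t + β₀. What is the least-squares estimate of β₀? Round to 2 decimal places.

β₀ = 1.44

From the data, Σt·t = 68, Σt = 6, Σ1 = 4.
Moment sums: Σt·v = -68, Σv = -1.
So MᵀM·[β₁, β₀]ᵀ = Mᵀv: [[68, 6]; [6, 4]]·[β₁, β₀]ᵀ = [-68, -1]ᵀ.
det = 68·4 − 6² = 236.
β₁ = ((-68)·4 − 6·(-1))/236 = -133/118; β₀ = (68·(-1) − 6·(-68))/236 = 85/59.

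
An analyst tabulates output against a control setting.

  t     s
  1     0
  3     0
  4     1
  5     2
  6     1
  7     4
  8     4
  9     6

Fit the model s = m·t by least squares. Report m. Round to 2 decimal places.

m = 0.48

Entries of XᵀX: Σt·t = 281.
Moment sums: Σt·s = 134.
m = 134/281 = 0.476868.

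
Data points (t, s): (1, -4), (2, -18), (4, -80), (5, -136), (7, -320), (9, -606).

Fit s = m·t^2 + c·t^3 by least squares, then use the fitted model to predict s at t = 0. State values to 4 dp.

ŝ = 0.0000

Sums needed: Σt^2·t^2 = 9860, Σt^2·t^3 = 80038, Σt^3·t^3 = 668876.
And Σt^2·s = -69522, Σt^3·s = -573802.
Eliminating c: 668876·(row 1) − 80038·(row 2) gives 189035916·m = 668876·(-69522) − 80038·(-573802) = -575632796, so m = -143908199/47258979.
Then c = ((-573802) − 80038·(-143908199/47258979))/668876 = -23321471/47258979.
At t = 0: ŝ = (-143908199/47258979)·(0) + (-23321471/47258979)·(0) = 0.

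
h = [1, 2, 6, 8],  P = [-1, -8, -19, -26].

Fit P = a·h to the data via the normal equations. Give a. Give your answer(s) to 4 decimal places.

Sums needed: Σh·h = 105.
Moment sums: Σh·P = -339.
AᵀA·[a]ᵀ = AᵀP becomes [[105]]·[a]ᵀ = [-339]ᵀ.
a = (-339)/105 = -3.22857.

a = -3.2286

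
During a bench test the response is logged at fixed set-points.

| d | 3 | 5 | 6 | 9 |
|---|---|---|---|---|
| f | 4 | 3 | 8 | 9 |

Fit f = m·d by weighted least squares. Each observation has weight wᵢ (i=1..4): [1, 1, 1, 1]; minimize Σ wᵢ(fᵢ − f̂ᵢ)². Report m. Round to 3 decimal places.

m = 1.033

The normal equations are: 151·m = 156.
m = 156/151 = 1.03311.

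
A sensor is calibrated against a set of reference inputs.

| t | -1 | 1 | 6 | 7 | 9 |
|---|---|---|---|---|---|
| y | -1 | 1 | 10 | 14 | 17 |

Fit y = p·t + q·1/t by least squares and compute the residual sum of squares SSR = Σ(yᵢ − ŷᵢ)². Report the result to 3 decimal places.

The normal equations are: 168·p + 5·q = 313;  5·p + (32713/15876)·q = 68/9.
Δ = 168·(32713/15876) − 5² = 60701/189.
p = (313·(32713/15876) − 5·(68/9))/(60701/189) = 9639409/5098884; q = (168·(68/9) − 5·313)/(60701/189) = -55881/60701.
Residuals: -153479/5098884, 153479/5098884, -505440/424907, 654155/728412, 149301/1699628; SSR = 11375699/5098884.

SSR = 2.231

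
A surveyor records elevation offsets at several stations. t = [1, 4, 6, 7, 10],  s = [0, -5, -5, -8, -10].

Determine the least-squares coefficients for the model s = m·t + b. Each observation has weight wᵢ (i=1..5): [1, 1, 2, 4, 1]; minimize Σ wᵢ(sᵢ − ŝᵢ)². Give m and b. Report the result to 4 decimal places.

m = -1.1386, b = 0.6250

Sums needed: Σwᵢ·t·t = 385, Σwᵢ·t = 55, Σwᵢ·1 = 9.
Right-hand side: Σwᵢ·t·s = -404, Σwᵢ·s = -57.
MᵀWM·[m, b]ᵀ = MᵀWs becomes [[385, 55]; [55, 9]]·[m, b]ᵀ = [-404, -57]ᵀ.
Eliminating b: 9·(row 1) − 55·(row 2) gives 440·m = 9·(-404) − 55·(-57) = -501, so m = -501/440.
Then b = ((-57) − 55·(-501/440))/9 = 5/8.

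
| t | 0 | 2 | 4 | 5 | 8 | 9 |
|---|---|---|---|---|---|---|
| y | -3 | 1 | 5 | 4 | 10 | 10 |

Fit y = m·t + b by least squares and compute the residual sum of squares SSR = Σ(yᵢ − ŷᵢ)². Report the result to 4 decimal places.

SSR = 4.8483

The normal equations are: 190·m + 28·b = 212;  28·m + 6·b = 27.
Eliminating b: 6·(row 1) − 28·(row 2) gives 356·m = 6·212 − 28·27 = 516, so m = 129/89.
Then b = (27 − 28·(129/89))/6 = -403/178.
Residuals: -131/178, 65/178, 261/178, -175/178, 119/178, -139/178; SSR = 863/178.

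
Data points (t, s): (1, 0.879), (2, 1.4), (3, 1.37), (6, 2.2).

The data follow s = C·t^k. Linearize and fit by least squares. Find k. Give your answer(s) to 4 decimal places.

Linearized form: ln s = k·ln t + ln C. From the 4 transformed points,
Σln t = 3.5835, Σ(ln t)² = 4.8978, Σln s = 1.3108, Σln t·ln s = 1.9918.
Equations: 4.8978·k + 3.5835·ln C = 1.9918;  3.5835·k + 4·ln C = 1.3108.
Slope k = (n·Σln t·ln s − Σln t·Σln s)/(n·Σ(ln t)² − (Σln t)²) = (4·1.9918 − 3.5835·1.3108)/6.7496 = 0.48448; ln C = (Σln s − k·Σln t)/n = -0.10634.

k = 0.4845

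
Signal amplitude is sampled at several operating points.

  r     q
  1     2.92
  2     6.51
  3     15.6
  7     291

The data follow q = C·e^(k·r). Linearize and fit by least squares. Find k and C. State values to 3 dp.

With ln qᵢ as the transformed response and rᵢ as the regressor:
Σr = 13.0000, Σ(r)² = 63.0000, Σln q = 11.3655, Σr·ln q = 52.7733.
Equations: 63.0000·k + 13.0000·ln C = 52.7733;  13.0000·k + 4·ln C = 11.3655.
Slope k = (n·Σr·ln q − Σr·Σln q)/(n·Σ(r)² − (Σr)²) = (4·52.7733 − 13.0000·11.3655)/83.0000 = 0.76315; ln C = (Σln q − k·Σr)/n = 0.36113, so C = exp(0.36113) = 1.43496.

k = 0.763, C = 1.435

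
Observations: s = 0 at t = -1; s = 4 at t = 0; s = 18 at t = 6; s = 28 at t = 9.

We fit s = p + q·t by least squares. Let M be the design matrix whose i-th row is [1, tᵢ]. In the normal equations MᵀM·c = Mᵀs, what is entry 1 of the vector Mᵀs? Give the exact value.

50

Entry 1 ↔ basis 1, so (Mᵀs)_{1} = Σᵢ sᵢ = (1)·(0) + (1)·(4) + (1)·(18) + (1)·(28) = 50.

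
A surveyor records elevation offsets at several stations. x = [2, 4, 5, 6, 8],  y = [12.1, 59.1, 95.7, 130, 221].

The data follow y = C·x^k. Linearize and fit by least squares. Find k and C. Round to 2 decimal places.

k = 2.11, C = 2.97

Let Y = ln y. Fitting Y = k·ln x + ln C by least squares:
Sums: Σln x = 7.5601, Σ(ln x)² = 12.5270, Σln y = 21.3994, Σln x·ln y = 34.6708.
Normal system: [[12.5270, 7.5601]; [7.5601, 5]]·[k, ln C]ᵀ = [34.6708, 21.3994]ᵀ.
Δ = 12.5270·5 − (7.5601)² = 5.4804; k = (34.6708·5 − 7.5601·21.3994)/5.4804 = 2.11174, ln C = (12.5270·21.3994 − 7.5601·34.6708)/5.4804 = 1.08688, so C = exp(1.08688) = 2.96501.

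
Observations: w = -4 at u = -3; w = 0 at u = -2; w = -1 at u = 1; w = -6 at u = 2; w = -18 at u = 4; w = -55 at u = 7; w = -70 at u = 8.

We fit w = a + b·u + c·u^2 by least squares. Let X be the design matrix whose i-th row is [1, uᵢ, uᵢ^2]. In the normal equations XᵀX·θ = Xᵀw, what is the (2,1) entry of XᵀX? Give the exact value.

Row 2 ↔ basis u, column 1 ↔ basis 1, so (XᵀX)_{2,1} = Σᵢ u = (-3)·(1) + (-2)·(1) + (1)·(1) + (2)·(1) + (4)·(1) + (7)·(1) + (8)·(1) = 17.

17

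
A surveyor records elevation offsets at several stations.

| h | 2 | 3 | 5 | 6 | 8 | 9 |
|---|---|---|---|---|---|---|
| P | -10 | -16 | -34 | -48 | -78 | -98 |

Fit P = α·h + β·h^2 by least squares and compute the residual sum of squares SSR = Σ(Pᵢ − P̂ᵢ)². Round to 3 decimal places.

SSR = 5.559

Setting ∂/∂α … = 0 gives: 219·α + 1617·β = -2032;  1617·α + 12675·β = -15692.
det = 219·12675 − 1617² = 161136.
α = ((-2032)·12675 − 1617·(-15692))/161136 = -10601/4476; β = (219·(-15692) − 1617·(-2032))/161136 = -4189/4476.
Residuals: -3401/2238, -176/373, 2773/2238, -73/746, 944/1119, -655/746; SSR = 6221/1119.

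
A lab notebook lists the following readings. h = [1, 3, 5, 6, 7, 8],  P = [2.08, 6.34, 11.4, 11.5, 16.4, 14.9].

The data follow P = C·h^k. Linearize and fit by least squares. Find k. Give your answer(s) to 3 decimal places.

Let Y = ln P. Fitting Y = k·ln h + ln C by least squares:
Σln h = 8.5252, Σ(ln h)² = 15.1183, Σln P = 12.9538, Σln h·ln P = 21.3824.
Equations: 15.1183·k + 8.5252·ln C = 21.3824;  8.5252·k + 6·ln C = 12.9538.
Δ = 15.1183·6 − (8.5252)² = 18.0313; k = (21.3824·6 − 8.5252·12.9538)/18.0313 = 0.99055, ln C = (15.1183·12.9538 − 8.5252·21.3824)/18.0313 = 0.75154.

k = 0.991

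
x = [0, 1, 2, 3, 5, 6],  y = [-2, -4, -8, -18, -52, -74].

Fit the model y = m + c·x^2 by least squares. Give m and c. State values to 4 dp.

Setting ∂/∂m … = 0 gives: 6·m + 75·c = -158;  75·m + 2019·c = -4162.
det = 6·2019 − 75² = 6489.
m = ((-158)·2019 − 75·(-4162))/6489 = -2284/2163; c = (6·(-4162) − 75·(-158))/6489 = -1458/721.

m = -1.0559, c = -2.0222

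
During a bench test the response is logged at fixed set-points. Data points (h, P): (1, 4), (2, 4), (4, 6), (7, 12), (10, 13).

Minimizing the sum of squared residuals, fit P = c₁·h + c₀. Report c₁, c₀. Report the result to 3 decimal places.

c₁ = 1.146, c₀ = 2.299

With design matrix A, AᵀA = [[170, 24]; [24, 5]] and AᵀP = [250, 39]ᵀ.
Δ = 170·5 − 24² = 274.
c₁ = (250·5 − 24·39)/274 = 157/137; c₀ = (170·39 − 24·250)/274 = 315/137.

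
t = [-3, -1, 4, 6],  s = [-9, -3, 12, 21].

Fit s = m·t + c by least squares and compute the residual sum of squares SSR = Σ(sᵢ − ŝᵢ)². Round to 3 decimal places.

SSR = 3.311

Setting ∂/∂m … = 0 gives: 62·m + 6·c = 204;  6·m + 4·c = 21.
(Σt·t = 62, Σt = 6, Σ1 = 4, Σt·s = 204, Σs = 21.)
Δ = 62·4 − 6² = 212.
m = (204·4 − 6·21)/212 = 345/106; c = (62·21 − 6·204)/212 = 39/106.
Residuals: 21/53, -6/53, -147/106, 117/106; SSR = 351/106.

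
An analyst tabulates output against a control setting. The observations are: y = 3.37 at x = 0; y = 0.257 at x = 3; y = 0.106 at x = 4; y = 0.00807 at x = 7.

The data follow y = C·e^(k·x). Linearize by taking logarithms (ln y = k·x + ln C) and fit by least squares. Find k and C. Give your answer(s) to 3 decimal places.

k = -0.863, C = 3.377

With ln yᵢ as the transformed response and xᵢ as the regressor:
Sums: Σx = 14.0000, Σ(x)² = 74.0000, Σln y = -7.2077, Σx·ln y = -46.7905.
Normal system: [[74.0000, 14.0000]; [14.0000, 4]]·[k, ln C]ᵀ = [-46.7905, -7.2077]ᵀ.
Δ = 74.0000·4 − (14.0000)² = 100.0000; k = (-46.7905·4 − 14.0000·-7.2077)/100.0000 = -0.86254, ln C = (74.0000·-7.2077 − 14.0000·-46.7905)/100.0000 = 1.21699, so C = exp(1.21699) = 3.37699.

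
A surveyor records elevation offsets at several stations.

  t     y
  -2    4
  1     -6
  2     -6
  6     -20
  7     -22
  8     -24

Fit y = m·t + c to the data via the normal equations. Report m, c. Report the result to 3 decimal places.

m = -2.853, c = -1.871

Entries of AᵀA: Σt·t = 158, Σt = 22, Σ1 = 6.
Right-hand side: Σt·y = -492, Σy = -74.
Normal equations: [[158, 22]; [22, 6]]·[m, c]ᵀ = [-492, -74]ᵀ.
Determinant 158·6 − 22² = 464.
m = ((-492)·6 − 22·(-74))/464 = -331/116; c = (158·(-74) − 22·(-492))/464 = -217/116.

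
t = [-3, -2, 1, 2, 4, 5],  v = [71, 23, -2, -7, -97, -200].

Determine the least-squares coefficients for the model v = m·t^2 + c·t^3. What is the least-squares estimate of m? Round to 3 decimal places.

Sums needed: Σt^2·t^2 = 995, Σt^2·t^3 = 3907, Σt^3·t^3 = 20579.
Right-hand side: Σt^2·v = -5851, Σt^3·v = -33367.
Eliminating c: 20579·(row 1) − 3907·(row 2) gives 5211456·m = 20579·(-5851) − 3907·(-33367) = 9957140, so m = 2489285/1302864.
Then c = ((-33367) − 3907·(2489285/1302864))/20579 = -2585077/1302864.

m = 1.911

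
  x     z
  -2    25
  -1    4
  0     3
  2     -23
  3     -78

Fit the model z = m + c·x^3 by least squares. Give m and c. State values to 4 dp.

m = 1.5612, c = -2.9541

From the data, Σ1 = 5, Σx^3 = 26, Σx^3·x^3 = 858.
For Aᵀz: Σz = -69, Σx^3·z = -2494.
Normal equations: [[5, 26]; [26, 858]]·[m, c]ᵀ = [-69, -2494]ᵀ.
Δ = 5·858 − 26² = 3614.
m = ((-69)·858 − 26·(-2494))/3614 = 217/139; c = (5·(-2494) − 26·(-69))/3614 = -5338/1807.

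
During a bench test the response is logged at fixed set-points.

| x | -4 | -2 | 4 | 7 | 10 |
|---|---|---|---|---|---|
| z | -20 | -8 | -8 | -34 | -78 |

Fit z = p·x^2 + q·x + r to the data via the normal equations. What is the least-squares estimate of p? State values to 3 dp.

Entries of AᵀA: Σx^2·x^2 = 12929, Σx^2·x = 1335, Σx^2 = 185, Σx·x = 185, Σx = 15, Σ1 = 5.
For Aᵀz: Σx^2·z = -9946, Σx·z = -954, Σz = -148.
Row-reducing yields p = -475/507, q = 41/26, r = 1693/5070.

p = -0.937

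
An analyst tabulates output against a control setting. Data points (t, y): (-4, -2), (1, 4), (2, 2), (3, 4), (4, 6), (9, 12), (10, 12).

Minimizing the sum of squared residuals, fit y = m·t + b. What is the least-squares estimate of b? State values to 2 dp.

b = 1.69

The normal system MᵀM·[m, b]ᵀ = Mᵀy is [[227, 25]; [25, 7]]·[m, b]ᵀ = [280, 38]ᵀ.
det = 227·7 − 25² = 964.
m = (280·7 − 25·38)/964 = 505/482; b = (227·38 − 25·280)/964 = 813/482.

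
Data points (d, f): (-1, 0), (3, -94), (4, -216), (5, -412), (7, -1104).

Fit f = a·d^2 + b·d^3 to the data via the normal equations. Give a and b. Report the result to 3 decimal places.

a = -1.418, b = -3.016

With design matrix A, AᵀA = [[3364, 21198]; [21198, 138100]] and Aᵀf = [-68698, -446534]ᵀ.
det = 3364·138100 − 21198² = 15213196.
a = ((-68698)·138100 − 21198·(-446534))/15213196 = -5391517/3803299; b = (3364·(-446534) − 21198·(-68698))/15213196 = -11470043/3803299.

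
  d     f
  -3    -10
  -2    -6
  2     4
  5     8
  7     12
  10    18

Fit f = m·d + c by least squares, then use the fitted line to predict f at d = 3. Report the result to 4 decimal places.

f̂ = 3.9873

With design matrix A, AᵀA = [[191, 19]; [19, 6]] and Aᵀf = [354, 26]ᵀ.
Δ = 191·6 − 19² = 785.
m = (354·6 − 19·26)/785 = 326/157; c = (191·26 − 19·354)/785 = -352/157.
At d = 3: f̂ = (326/157)·(3) + (-352/157)·(1) = 626/157.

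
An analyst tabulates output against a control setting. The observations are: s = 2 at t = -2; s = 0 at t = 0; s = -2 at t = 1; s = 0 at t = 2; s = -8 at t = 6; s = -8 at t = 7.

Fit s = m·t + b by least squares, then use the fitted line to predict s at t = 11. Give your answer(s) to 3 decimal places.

ŝ = -12.935

Setting ∂/∂m … = 0 gives: 94·m + 14·b = -110;  14·m + 6·b = -16.
(Σt·t = 94, Σt = 14, Σ1 = 6, Σt·s = -110, Σs = -16.)
Δ = 94·6 − 14² = 368.
m = ((-110)·6 − 14·(-16))/368 = -109/92; b = (94·(-16) − 14·(-110))/368 = 9/92.
At t = 11: ŝ = (-109/92)·(11) + (9/92)·(1) = -595/46.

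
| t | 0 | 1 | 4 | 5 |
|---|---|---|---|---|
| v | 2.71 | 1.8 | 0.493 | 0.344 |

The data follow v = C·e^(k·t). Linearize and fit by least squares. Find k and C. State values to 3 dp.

k = -0.418, C = 2.710

Linearized form: ln v = k·t + ln C. From the 4 transformed points,
XᵀX = [[42.0000, 10.0000]; [10.0000, 4]], rhs = [-7.5768, -0.1896]ᵀ  (here Σt = 10.0000, Σ(t)² = 42.0000, Σln v = -0.1896, Σt·ln v = -7.5768).
Slope k = (n·Σt·ln v − Σt·Σln v)/(n·Σ(t)² − (Σt)²) = (4·-7.5768 − 10.0000·-0.1896)/68.0000 = -0.41781; ln C = (Σln v − k·Σt)/n = 0.99711, so C = exp(0.99711) = 2.71044.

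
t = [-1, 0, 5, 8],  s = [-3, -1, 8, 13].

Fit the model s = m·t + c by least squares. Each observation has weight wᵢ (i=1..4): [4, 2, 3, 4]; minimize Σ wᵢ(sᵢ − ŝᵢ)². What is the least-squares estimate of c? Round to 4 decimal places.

c = -1.1149

The normal equations are: 335·m + 43·c = 548;  43·m + 13·c = 62.
(Σwᵢ·t·t = 335, Σwᵢ·t = 43, Σwᵢ·1 = 13, Σwᵢ·t·s = 548, Σwᵢ·s = 62.)
Eliminating c: 13·(row 1) − 43·(row 2) gives 2506·m = 13·548 − 43·62 = 4458, so m = 2229/1253.
Then c = (62 − 43·(2229/1253))/13 = -1397/1253.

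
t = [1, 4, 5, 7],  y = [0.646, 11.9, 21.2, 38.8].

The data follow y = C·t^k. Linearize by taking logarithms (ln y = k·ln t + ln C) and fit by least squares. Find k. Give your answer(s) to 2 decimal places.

k = 2.12

Taking logs, ln y = k·ln t + ln C, so regress ln y on ln t.
XᵀX = [[8.2987, 4.9416]; [4.9416, 4]], rhs = [15.4674, 8.7520]ᵀ  (here Σln t = 4.9416, Σ(ln t)² = 8.2987, Σln y = 8.7520, Σln t·ln y = 15.4674).
Δ = 8.2987·4 − (4.9416)² = 8.7748; k = (15.4674·4 − 4.9416·8.7520)/8.7748 = 2.12201, ln C = (8.2987·8.7520 − 4.9416·15.4674)/8.7748 = -0.43355.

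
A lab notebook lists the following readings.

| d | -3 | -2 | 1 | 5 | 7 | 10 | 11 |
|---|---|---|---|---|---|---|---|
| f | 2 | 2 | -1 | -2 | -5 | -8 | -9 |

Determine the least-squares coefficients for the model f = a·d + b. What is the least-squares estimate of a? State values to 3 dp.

a = -0.784

From the data, Σd·d = 309, Σd = 29, Σ1 = 7.
And Σd·f = -235, Σf = -21.
MᵀM·[a, b]ᵀ = Mᵀf becomes [[309, 29]; [29, 7]]·[a, b]ᵀ = [-235, -21]ᵀ.
Eliminating b: 7·(row 1) − 29·(row 2) gives 1322·a = 7·(-235) − 29·(-21) = -1036, so a = -518/661.
Then b = ((-21) − 29·(-518/661))/7 = 163/661.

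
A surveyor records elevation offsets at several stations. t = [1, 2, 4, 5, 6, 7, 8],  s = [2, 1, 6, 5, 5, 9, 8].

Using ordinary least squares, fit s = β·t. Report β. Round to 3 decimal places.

β = 1.077

Forming XᵀX = [[195]] and Xᵀs = [210]ᵀ gives XᵀX·[β]ᵀ = Xᵀs.
Hence β = 210 / 195 ≈ 1.07692.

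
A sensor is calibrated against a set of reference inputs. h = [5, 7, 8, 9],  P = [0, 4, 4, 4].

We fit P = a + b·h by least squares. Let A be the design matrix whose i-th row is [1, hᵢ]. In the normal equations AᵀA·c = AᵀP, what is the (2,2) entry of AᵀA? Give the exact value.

219

Row 2 ↔ basis h, column 2 ↔ basis h, so (AᵀA)_{2,2} = Σᵢ (h)·(h) = (5)·(5) + (7)·(7) + (8)·(8) + (9)·(9) = 219.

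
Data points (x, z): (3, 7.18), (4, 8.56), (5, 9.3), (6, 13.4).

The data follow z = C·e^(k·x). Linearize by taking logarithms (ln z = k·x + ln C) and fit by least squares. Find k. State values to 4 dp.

k = 0.1955

Let Y = ln z. Fitting Y = k·x + ln C by least squares:
AᵀA = [[86.0000, 18.0000]; [18.0000, 4]], rhs = [41.2239, 8.9437]ᵀ  (here Σx = 18.0000, Σ(x)² = 86.0000, Σln z = 8.9437, Σx·ln z = 41.2239).
Solving (det = 20.0000): k = 0.19548, ln C = 1.35627.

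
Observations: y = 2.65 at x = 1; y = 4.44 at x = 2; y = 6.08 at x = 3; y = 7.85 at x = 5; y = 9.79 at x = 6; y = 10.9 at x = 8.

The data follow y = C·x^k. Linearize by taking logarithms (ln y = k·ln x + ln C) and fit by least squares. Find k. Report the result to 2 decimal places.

k = 0.69

Taking logs, ln y = k·ln x + ln C, so regress ln y on ln x.
Over the data: Σln x = 7.2724, Σ(ln x)² = 11.8122, Σln y = 11.0009, Σln x·ln y = 15.3875.
Normal system: [[11.8122, 7.2724]; [7.2724, 6]]·[k, ln C]ᵀ = [15.3875, 11.0009]ᵀ.
Slope k = (n·Σln x·ln y − Σln x·Σln y)/(n·Σ(ln x)² − (Σln x)²) = (6·15.3875 − 7.2724·11.0009)/17.9853 = 0.68512; ln C = (Σln y − k·Σln x)/n = 1.00306.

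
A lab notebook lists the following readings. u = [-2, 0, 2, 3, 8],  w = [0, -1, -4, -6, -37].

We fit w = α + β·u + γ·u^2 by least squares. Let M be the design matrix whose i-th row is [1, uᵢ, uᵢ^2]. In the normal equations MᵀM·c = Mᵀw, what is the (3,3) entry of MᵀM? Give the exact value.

4209

Row 3 ↔ basis u^2, column 3 ↔ basis u^2, so (MᵀM)_{3,3} = Σᵢ (u^2)·(u^2) = (4)·(4) + (0)·(0) + (4)·(4) + (9)·(9) + (64)·(64) = 4209.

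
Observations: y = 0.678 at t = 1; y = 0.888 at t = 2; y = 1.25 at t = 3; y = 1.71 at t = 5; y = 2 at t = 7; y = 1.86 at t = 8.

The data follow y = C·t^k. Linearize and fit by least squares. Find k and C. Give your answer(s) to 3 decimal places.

k = 0.540, C = 0.665

Linearized form: ln y = k·ln t + ln C. From the 6 transformed points,
AᵀA = [[12.3883, 7.4265]; [7.4265, 6]], rhs = [3.6655, 1.5660]ᵀ  (here Σln t = 7.4265, Σ(ln t)² = 12.3883, Σln y = 1.5660, Σln t·ln y = 3.6655).
Slope k = (n·Σln t·ln y − Σln t·Σln y)/(n·Σ(ln t)² − (Σln t)²) = (6·3.6655 − 7.4265·1.5660)/19.1764 = 0.54042; ln C = (Σln y − k·Σln t)/n = -0.40792, so C = exp(-0.40792) = 0.66503.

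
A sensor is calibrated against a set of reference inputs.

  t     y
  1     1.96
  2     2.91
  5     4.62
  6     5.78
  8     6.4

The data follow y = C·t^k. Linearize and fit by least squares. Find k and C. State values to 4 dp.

k = 0.5731, C = 1.9518

Taking logs, ln y = k·ln t + ln C, so regress ln y on ln t.
Σln t = 6.1738, Σ(ln t)² = 10.6052, Σln y = 6.8822, Σln t·ln y = 10.2070.
Equations: 10.6052·k + 6.1738·ln C = 10.2070;  6.1738·k + 5·ln C = 6.8822.
Solving (det = 14.9105): k = 0.57314, ln C = 0.66875, so C = exp(0.66875) = 1.95180.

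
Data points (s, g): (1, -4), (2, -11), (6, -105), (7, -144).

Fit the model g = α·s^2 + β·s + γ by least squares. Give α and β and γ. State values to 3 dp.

With design matrix A, AᵀA = [[3714, 568, 90]; [568, 90, 16]; [90, 16, 4]] and Aᵀg = [-10884, -1664, -264]ᵀ.
Row-reducing yields α = -16/5, β = 144/65, γ = -186/65.

α = -3.200, β = 2.215, γ = -2.862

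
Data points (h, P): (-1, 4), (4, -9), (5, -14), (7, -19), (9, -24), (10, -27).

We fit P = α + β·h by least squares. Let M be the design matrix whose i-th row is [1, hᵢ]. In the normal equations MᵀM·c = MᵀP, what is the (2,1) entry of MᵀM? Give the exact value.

Row 2 ↔ basis h, column 1 ↔ basis 1, so (MᵀM)_{2,1} = Σᵢ h = (-1)·(1) + (4)·(1) + (5)·(1) + (7)·(1) + (9)·(1) + (10)·(1) = 34.

34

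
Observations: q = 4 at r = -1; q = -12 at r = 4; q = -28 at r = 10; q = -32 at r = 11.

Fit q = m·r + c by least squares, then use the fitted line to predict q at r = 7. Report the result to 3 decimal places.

XᵀX·[m, c]ᵀ = Xᵀq reads: 238·m + 24·c = -684;  24·m + 4·c = -68.
Eliminating c: 4·(row 1) − 24·(row 2) gives 376·m = 4·(-684) − 24·(-68) = -1104, so m = -138/47.
Then c = ((-68) − 24·(-138/47))/4 = 29/47.
At r = 7: q̂ = (-138/47)·(7) + (29/47)·(1) = -937/47.

q̂ = -19.936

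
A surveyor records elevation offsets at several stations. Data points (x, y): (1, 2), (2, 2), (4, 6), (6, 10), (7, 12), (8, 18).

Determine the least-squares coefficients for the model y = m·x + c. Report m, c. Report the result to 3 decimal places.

m = 2.153, c = -1.712

From the data, Σx·x = 170, Σx = 28, Σ1 = 6.
Right-hand side: Σx·y = 318, Σy = 50.
AᵀA·[m, c]ᵀ = Aᵀy becomes [[170, 28]; [28, 6]]·[m, c]ᵀ = [318, 50]ᵀ.
Determinant 170·6 − 28² = 236.
m = (318·6 − 28·50)/236 = 127/59; c = (170·50 − 28·318)/236 = -101/59.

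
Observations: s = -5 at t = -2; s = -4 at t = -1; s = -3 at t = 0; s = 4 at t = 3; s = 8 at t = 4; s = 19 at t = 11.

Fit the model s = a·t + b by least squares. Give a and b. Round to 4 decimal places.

The normal equations are: 151·a + 15·b = 267;  15·a + 6·b = 19.
(Σt·t = 151, Σt = 15, Σ1 = 6, Σt·s = 267, Σs = 19.)
Δ = 151·6 − 15² = 681.
a = (267·6 − 15·19)/681 = 439/227; b = (151·19 − 15·267)/681 = -1136/681.

a = 1.9339, b = -1.6681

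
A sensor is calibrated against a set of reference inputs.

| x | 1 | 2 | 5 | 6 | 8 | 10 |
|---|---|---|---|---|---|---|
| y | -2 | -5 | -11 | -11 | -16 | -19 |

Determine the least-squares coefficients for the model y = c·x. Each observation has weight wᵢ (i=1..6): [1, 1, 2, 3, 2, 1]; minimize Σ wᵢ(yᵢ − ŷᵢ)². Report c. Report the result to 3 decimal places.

c = -1.959

MᵀWM·[c]ᵀ = MᵀWy reads: 391·c = -766.
Hence c = -766 / 391 ≈ -1.95908.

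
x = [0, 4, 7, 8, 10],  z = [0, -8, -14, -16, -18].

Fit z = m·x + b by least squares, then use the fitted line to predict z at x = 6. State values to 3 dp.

ẑ = -11.572

With design matrix A, AᵀA = [[229, 29]; [29, 5]] and Aᵀz = [-438, -56]ᵀ.
Determinant 229·5 − 29² = 304.
m = ((-438)·5 − 29·(-56))/304 = -283/152; b = (229·(-56) − 29·(-438))/304 = -61/152.
At x = 6: ẑ = (-283/152)·(6) + (-61/152)·(1) = -1759/152.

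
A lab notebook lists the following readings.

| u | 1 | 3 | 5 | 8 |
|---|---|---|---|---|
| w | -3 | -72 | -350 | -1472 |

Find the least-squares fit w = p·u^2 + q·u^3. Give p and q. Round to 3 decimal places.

p = 0.992, q = -2.999

The normal system MᵀM·[p, q]ᵀ = Mᵀw is [[4803, 36137]; [36137, 278499]]·[p, q]ᵀ = [-103609, -799361]ᵀ.
Δ = 4803·278499 − 36137² = 31747928.
p = ((-103609)·278499 − 36137·(-799361))/31747928 = 15752783/15873964; q = (4803·(-799361) − 36137·(-103609))/31747928 = -47606225/15873964.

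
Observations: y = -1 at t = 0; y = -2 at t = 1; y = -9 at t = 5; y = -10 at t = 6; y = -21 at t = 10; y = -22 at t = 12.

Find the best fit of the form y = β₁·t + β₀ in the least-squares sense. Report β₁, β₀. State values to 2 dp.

Normal-equation sums: Σt·t = 306, Σt = 34, Σ1 = 6.
Right-hand side: Σt·y = -581, Σy = -65.
Normal equations: [[306, 34]; [34, 6]]·[β₁, β₀]ᵀ = [-581, -65]ᵀ.
det = 306·6 − 34² = 680.
β₁ = ((-581)·6 − 34·(-65))/680 = -319/170; β₀ = (306·(-65) − 34·(-581))/680 = -1/5.

β₁ = -1.88, β₀ = -0.20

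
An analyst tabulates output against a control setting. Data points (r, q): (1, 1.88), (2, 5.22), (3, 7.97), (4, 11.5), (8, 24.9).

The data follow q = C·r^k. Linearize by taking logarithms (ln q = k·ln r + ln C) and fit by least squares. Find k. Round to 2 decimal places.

Linearized form: ln q = k·ln r + ln C. From the 5 transformed points,
Σln r = 5.2575, Σ(ln r)² = 7.9333, Σln q = 10.0167, Σln r·ln q = 13.4967.
Equations: 7.9333·k + 5.2575·ln C = 13.4967;  5.2575·k + 5·ln C = 10.0167.
Solving (det = 12.0252): k = 1.23250, ln C = 0.70736.

k = 1.23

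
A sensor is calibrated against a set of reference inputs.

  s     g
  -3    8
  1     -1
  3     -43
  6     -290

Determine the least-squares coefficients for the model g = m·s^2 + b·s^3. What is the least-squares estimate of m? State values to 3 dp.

m = -2.023

Sums needed: Σs^2·s^2 = 1459, Σs^2·s^3 = 7777, Σs^3·s^3 = 48115.
Right-hand side: Σs^2·g = -10756, Σs^3·g = -64018.
AᵀA·[m, b]ᵀ = Aᵀg becomes [[1459, 7777]; [7777, 48115]]·[m, b]ᵀ = [-10756, -64018]ᵀ.
Δ = 1459·48115 − 7777² = 9718056.
m = ((-10756)·48115 − 7777·(-64018))/9718056 = -1092053/539892; b = (1459·(-64018) − 7777·(-10756))/9718056 = -541825/539892.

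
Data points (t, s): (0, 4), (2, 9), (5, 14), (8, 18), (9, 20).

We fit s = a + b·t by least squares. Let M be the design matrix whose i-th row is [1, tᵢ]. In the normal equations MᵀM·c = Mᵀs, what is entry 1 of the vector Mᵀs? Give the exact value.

65

Entry 1 ↔ basis 1, so (Mᵀs)_{1} = Σᵢ sᵢ = (1)·(4) + (1)·(9) + (1)·(14) + (1)·(18) + (1)·(20) = 65.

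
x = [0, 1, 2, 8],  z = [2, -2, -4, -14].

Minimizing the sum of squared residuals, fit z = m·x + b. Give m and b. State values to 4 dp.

With design matrix A, AᵀA = [[69, 11]; [11, 4]] and Aᵀz = [-122, -18]ᵀ.
Eliminating b: 4·(row 1) − 11·(row 2) gives 155·m = 4·(-122) − 11·(-18) = -290, so m = -58/31.
Then b = ((-18) − 11·(-58/31))/4 = 20/31.

m = -1.8710, b = 0.6452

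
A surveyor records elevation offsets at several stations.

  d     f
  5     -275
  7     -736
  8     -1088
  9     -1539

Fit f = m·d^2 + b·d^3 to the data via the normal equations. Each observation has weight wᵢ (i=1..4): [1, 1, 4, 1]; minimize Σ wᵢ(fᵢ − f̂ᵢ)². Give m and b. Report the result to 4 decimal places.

m = -1.0319, b = -1.9963

Entries of XᵀWX: Σwᵢ·d^2·d^2 = 25971, Σwᵢ·d^2·d^3 = 210053, Σwᵢ·d^3·d^3 = 1713291.
For XᵀWf: Σwᵢ·d^2·f = -446126, Σwᵢ·d^3·f = -3636978.
Eliminating b: 1713291·(row 1) − 210053·(row 2) gives 373617752·m = 1713291·(-446126) − 210053·(-3636978) = -385520832, so m = -48190104/46702219.
Then b = ((-3636978) − 210053·(-48190104/46702219))/1713291 = -93231370/46702219.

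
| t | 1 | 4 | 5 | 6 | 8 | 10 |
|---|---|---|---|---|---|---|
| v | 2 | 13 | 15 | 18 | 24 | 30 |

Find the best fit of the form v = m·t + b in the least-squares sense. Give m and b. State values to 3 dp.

m = 3.061, b = -0.345

The normal system XᵀX·[m, b]ᵀ = Xᵀv is [[242, 34]; [34, 6]]·[m, b]ᵀ = [729, 102]ᵀ.
Eliminating b: 6·(row 1) − 34·(row 2) gives 296·m = 6·729 − 34·102 = 906, so m = 453/148.
Then b = (102 − 34·(453/148))/6 = -51/148.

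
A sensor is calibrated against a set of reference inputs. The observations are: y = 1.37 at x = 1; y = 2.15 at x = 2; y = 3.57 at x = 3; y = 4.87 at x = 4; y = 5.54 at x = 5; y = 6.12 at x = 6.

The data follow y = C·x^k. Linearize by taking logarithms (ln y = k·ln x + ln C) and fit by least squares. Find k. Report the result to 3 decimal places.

k = 0.886

Linearized form: ln y = k·ln x + ln C. From the 6 transformed points,
Σln x = 6.5793, Σ(ln x)² = 9.4099, Σln y = 7.4595, Σln x·ln y = 10.1245.
Normal system: [[9.4099, 6.5793]; [6.5793, 6]]·[k, ln C]ᵀ = [10.1245, 7.4595]ᵀ.
Δ = 9.4099·6 − (6.5793)² = 13.1729; k = (10.1245·6 − 6.5793·7.4595)/13.1729 = 0.88584, ln C = (9.4099·7.4595 − 6.5793·10.1245)/13.1729 = 0.27188.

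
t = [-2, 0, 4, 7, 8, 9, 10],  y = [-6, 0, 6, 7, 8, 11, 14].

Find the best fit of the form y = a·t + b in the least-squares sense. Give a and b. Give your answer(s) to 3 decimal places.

a = 1.415, b = -1.561

Sums needed: Σt·t = 314, Σt = 36, Σ1 = 7.
Moment sums: Σt·y = 388, Σy = 40.
MᵀM·[a, b]ᵀ = Mᵀy becomes [[314, 36]; [36, 7]]·[a, b]ᵀ = [388, 40]ᵀ.
Eliminating b: 7·(row 1) − 36·(row 2) gives 902·a = 7·388 − 36·40 = 1276, so a = 58/41.
Then b = (40 − 36·(58/41))/7 = -64/41.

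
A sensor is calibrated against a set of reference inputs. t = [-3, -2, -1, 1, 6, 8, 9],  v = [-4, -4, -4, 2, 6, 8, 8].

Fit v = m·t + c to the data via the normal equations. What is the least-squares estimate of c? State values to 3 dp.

c = -1.156

From the data, Σt·t = 196, Σt = 18, Σ1 = 7.
Right-hand side: Σt·v = 198, Σv = 12.
det = 196·7 − 18² = 1048.
m = (198·7 − 18·12)/1048 = 585/524; c = (196·12 − 18·198)/1048 = -303/262.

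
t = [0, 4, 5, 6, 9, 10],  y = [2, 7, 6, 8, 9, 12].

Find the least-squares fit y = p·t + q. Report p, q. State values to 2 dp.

p = 0.88, q = 2.33

Forming AᵀA = [[258, 34]; [34, 6]] and Aᵀy = [307, 44]ᵀ gives AᵀA·[p, q]ᵀ = Aᵀy.
det = 258·6 − 34² = 392.
p = (307·6 − 34·44)/392 = 173/196; q = (258·44 − 34·307)/392 = 457/196.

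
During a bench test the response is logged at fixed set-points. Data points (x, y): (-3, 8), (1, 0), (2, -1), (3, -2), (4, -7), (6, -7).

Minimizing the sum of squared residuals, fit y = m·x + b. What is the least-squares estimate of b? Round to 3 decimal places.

b = 2.317

Entries of MᵀM: Σx·x = 75, Σx = 13, Σ1 = 6.
Moment sums: Σx·y = -102, Σy = -9.
So MᵀM·[m, b]ᵀ = Mᵀy: [[75, 13]; [13, 6]]·[m, b]ᵀ = [-102, -9]ᵀ.
Δ = 75·6 − 13² = 281.
m = ((-102)·6 − 13·(-9))/281 = -495/281; b = (75·(-9) − 13·(-102))/281 = 651/281.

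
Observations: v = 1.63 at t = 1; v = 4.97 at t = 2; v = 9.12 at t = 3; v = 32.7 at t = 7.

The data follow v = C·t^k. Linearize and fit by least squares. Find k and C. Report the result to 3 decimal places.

Linearized form: ln v = k·ln t + ln C. From the 4 transformed points,
Σln t = 3.7377, Σ(ln t)² = 5.4740, Σln v = 7.7898, Σln t·ln v = 10.3260.
Equations: 5.4740·k + 3.7377·ln C = 10.3260;  3.7377·k + 4·ln C = 7.7898.
Slope k = (n·Σln t·ln v − Σln t·Σln v)/(n·Σ(ln t)² − (Σln t)²) = (4·10.3260 − 3.7377·7.7898)/7.9257 = 1.53779; ln C = (Σln v − k·Σln t)/n = 0.51053, so C = exp(0.51053) = 1.66617.

k = 1.538, C = 1.666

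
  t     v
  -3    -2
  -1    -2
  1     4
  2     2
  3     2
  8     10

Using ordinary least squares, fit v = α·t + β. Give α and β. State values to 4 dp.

MᵀM·[α, β]ᵀ = Mᵀv reads: 88·α + 10·β = 102;  10·α + 6·β = 14.
Δ = 88·6 − 10² = 428.
α = (102·6 − 10·14)/428 = 118/107; β = (88·14 − 10·102)/428 = 53/107.

α = 1.1028, β = 0.4953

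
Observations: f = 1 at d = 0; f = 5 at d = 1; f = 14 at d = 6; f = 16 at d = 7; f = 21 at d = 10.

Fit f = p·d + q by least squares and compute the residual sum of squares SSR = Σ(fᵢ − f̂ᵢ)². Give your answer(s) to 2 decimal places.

With design matrix A, AᵀA = [[186, 24]; [24, 5]] and Aᵀf = [411, 57]ᵀ.
Δ = 186·5 − 24² = 354.
p = (411·5 − 24·57)/354 = 229/118; q = (186·57 − 24·411)/354 = 123/59.
Residuals: -64/59, 115/118, 16/59, 39/118, -29/59; SSR = 301/118.

SSR = 2.55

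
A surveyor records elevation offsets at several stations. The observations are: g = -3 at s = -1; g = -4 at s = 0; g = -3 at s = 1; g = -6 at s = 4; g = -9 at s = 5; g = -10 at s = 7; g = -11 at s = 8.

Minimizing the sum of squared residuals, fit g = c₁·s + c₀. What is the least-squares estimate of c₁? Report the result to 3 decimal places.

From the data, Σs·s = 156, Σs = 24, Σ1 = 7.
For Xᵀg: Σs·g = -227, Σg = -46.
XᵀX·[c₁, c₀]ᵀ = Xᵀg becomes [[156, 24]; [24, 7]]·[c₁, c₀]ᵀ = [-227, -46]ᵀ.
Determinant 156·7 − 24² = 516.
c₁ = ((-227)·7 − 24·(-46))/516 = -485/516; c₀ = (156·(-46) − 24·(-227))/516 = -144/43.

c₁ = -0.940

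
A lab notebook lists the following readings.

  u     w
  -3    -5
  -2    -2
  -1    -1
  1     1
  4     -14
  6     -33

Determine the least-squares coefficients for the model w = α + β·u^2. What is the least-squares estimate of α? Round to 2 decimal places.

α = 1.66

The normal equations are: 6·α + 67·β = -54;  67·α + 1651·β = -1465.
(Σ1 = 6, Σu^2 = 67, Σu^2·u^2 = 1651, Σw = -54, Σu^2·w = -1465.)
Eliminating β: 1651·(row 1) − 67·(row 2) gives 5417·α = 1651·(-54) − 67·(-1465) = 9001, so α = 9001/5417.
Then β = ((-1465) − 67·(9001/5417))/1651 = -5172/5417.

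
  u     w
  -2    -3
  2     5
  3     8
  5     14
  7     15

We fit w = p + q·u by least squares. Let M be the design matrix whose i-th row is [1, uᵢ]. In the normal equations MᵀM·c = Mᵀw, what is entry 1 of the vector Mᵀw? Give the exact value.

Entry 1 ↔ basis 1, so (Mᵀw)_{1} = Σᵢ wᵢ = (1)·(-3) + (1)·(5) + (1)·(8) + (1)·(14) + (1)·(15) = 39.

39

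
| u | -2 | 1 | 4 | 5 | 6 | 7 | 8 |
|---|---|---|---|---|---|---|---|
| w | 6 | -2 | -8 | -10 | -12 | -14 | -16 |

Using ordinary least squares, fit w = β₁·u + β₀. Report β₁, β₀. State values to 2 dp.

The normal system MᵀM·[β₁, β₀]ᵀ = Mᵀw is [[195, 29]; [29, 7]]·[β₁, β₀]ᵀ = [-394, -56]ᵀ.
Δ = 195·7 − 29² = 524.
β₁ = ((-394)·7 − 29·(-56))/524 = -567/262; β₀ = (195·(-56) − 29·(-394))/524 = 253/262.

β₁ = -2.16, β₀ = 0.97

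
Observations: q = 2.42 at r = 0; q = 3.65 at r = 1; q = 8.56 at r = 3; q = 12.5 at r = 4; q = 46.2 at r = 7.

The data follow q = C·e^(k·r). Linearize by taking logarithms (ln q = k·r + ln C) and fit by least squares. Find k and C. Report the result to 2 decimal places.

Taking logs, ln q = k·r + ln C, so regress ln q on r.
XᵀX = [[75.0000, 15.0000]; [15.0000, 5]], rhs = [44.6698, 10.6843]ᵀ  (here Σr = 15.0000, Σ(r)² = 75.0000, Σln q = 10.6843, Σr·ln q = 44.6698).
Slope k = (n·Σr·ln q − Σr·Σln q)/(n·Σ(r)² − (Σr)²) = (5·44.6698 − 15.0000·10.6843)/150.0000 = 0.42056; ln C = (Σln q − k·Σr)/n = 0.87517, so C = exp(0.87517) = 2.39929.

k = 0.42, C = 2.40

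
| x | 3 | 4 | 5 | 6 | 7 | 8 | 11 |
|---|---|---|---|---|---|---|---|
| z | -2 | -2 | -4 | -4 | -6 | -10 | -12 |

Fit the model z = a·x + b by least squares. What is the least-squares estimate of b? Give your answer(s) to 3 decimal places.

b = 3.053

Compute the Gram sums: Σx·x = 320, Σx = 44, Σ1 = 7.
Moment sums: Σx·z = -312, Σz = -40.
det = 320·7 − 44² = 304.
a = ((-312)·7 − 44·(-40))/304 = -53/38; b = (320·(-40) − 44·(-312))/304 = 58/19.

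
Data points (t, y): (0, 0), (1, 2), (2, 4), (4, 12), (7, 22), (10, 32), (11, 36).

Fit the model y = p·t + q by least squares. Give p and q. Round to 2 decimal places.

Compute the Gram sums: Σt·t = 291, Σt = 35, Σ1 = 7.
Moment sums: Σt·y = 928, Σy = 108.
Δ = 291·7 − 35² = 812.
p = (928·7 − 35·108)/812 = 97/29; q = (291·108 − 35·928)/812 = -263/203.

p = 3.34, q = -1.30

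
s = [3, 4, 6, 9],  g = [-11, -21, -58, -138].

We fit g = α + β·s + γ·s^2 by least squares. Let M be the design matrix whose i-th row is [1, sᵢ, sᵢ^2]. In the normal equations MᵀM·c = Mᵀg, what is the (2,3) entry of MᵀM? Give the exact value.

Row 2 ↔ basis s, column 3 ↔ basis s^2, so (MᵀM)_{2,3} = Σᵢ (s)·(s^2) = (3)·(9) + (4)·(16) + (6)·(36) + (9)·(81) = 1036.

1036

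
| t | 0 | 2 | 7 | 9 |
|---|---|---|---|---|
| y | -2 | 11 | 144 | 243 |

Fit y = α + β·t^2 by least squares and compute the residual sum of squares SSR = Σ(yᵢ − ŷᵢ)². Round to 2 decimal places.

SSR = 4.44

Compute the Gram sums: Σ1 = 4, Σt^2 = 134, Σt^2·t^2 = 8978.
For Mᵀy: Σy = 396, Σt^2·y = 26783.
So MᵀM·[α, β]ᵀ = Mᵀy: [[4, 134]; [134, 8978]]·[α, β]ᵀ = [396, 26783]ᵀ.
Δ = 4·8978 − 134² = 17956.
α = (396·8978 − 134·26783)/17956 = -251/134; β = (4·26783 − 134·396)/17956 = 13517/4489.
Residuals: -17/134, 7439/8978, -15017/8978, 8717/8978; SSR = 19945/4489.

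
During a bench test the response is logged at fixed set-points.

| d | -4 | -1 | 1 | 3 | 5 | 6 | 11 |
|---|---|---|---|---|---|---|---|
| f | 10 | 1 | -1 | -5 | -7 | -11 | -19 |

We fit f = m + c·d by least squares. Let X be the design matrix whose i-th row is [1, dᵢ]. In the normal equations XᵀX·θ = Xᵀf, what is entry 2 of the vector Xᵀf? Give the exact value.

-367

Entry 2 ↔ basis d, so (Xᵀf)_{2} = Σᵢ (d)·fᵢ = (-4)·(10) + (-1)·(1) + (1)·(-1) + (3)·(-5) + (5)·(-7) + (6)·(-11) + (11)·(-19) = -367.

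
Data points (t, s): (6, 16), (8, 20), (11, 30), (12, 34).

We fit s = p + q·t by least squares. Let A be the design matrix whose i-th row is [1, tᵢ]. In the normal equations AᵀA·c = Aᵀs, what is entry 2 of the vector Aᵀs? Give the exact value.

Entry 2 ↔ basis t, so (Aᵀs)_{2} = Σᵢ (t)·sᵢ = (6)·(16) + (8)·(20) + (11)·(30) + (12)·(34) = 994.

994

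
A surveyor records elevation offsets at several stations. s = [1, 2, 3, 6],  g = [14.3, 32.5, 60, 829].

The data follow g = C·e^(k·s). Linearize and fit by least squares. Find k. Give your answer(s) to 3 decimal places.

With ln gᵢ as the transformed response and sᵢ as the regressor:
XᵀX = [[50.0000, 12.0000]; [12.0000, 4]], rhs = [62.2271, 16.9561]ᵀ  (here Σs = 12.0000, Σ(s)² = 50.0000, Σln g = 16.9561, Σs·ln g = 62.2271).
Solving (det = 56.0000): k = 0.81135, ln C = 1.80497.

k = 0.811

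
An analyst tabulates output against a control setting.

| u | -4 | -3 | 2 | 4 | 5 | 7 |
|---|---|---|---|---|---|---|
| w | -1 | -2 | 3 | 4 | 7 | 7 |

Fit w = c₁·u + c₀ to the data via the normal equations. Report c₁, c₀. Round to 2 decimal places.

The normal system XᵀX·[c₁, c₀]ᵀ = Xᵀw is [[119, 11]; [11, 6]]·[c₁, c₀]ᵀ = [116, 18]ᵀ.
Δ = 119·6 − 11² = 593.
c₁ = (116·6 − 11·18)/593 = 498/593; c₀ = (119·18 − 11·116)/593 = 866/593.

c₁ = 0.84, c₀ = 1.46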